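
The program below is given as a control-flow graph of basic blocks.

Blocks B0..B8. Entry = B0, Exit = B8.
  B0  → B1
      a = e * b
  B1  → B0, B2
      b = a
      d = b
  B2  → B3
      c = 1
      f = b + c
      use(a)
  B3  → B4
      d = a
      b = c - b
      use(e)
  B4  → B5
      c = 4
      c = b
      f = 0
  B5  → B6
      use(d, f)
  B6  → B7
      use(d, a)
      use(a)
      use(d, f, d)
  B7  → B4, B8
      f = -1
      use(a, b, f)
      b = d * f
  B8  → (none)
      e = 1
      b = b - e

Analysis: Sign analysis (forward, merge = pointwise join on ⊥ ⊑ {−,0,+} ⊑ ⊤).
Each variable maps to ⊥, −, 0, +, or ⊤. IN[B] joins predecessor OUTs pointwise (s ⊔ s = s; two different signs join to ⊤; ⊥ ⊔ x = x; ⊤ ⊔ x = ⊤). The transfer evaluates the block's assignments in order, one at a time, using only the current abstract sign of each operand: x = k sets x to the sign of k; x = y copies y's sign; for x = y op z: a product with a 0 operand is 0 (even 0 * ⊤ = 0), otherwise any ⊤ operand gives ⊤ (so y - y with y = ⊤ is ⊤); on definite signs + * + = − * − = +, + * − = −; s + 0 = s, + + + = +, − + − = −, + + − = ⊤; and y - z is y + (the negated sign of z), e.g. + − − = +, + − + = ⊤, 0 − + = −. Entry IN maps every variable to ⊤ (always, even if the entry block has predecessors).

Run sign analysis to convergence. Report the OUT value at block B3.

Fixpoint table:
  B0: | IN=(all ⊤) | OUT=(all ⊤)
  B1: | IN=(all ⊤) | OUT=(all ⊤)
  B2: | IN=(all ⊤) | OUT={c:+; rest ⊤}
  B3: | IN={c:+; rest ⊤} | OUT={c:+; rest ⊤}
  B4: | IN=(all ⊤) | OUT={f:0; rest ⊤}
  B5: | IN={f:0; rest ⊤} | OUT={f:0; rest ⊤}
  B6: | IN={f:0; rest ⊤} | OUT={f:0; rest ⊤}
  B7: | IN={f:0; rest ⊤} | OUT={f:-; rest ⊤}
  B8: | IN={f:-; rest ⊤} | OUT={e:+, f:-; rest ⊤}

Merge at B3: IN[B3] = OUT[B2] = {a: ⊤, b: ⊤, c: +, d: ⊤, e: ⊤, f: ⊤}
Applying B3's transfer function to that IN value gives OUT[B3] (row B3 above).

Answer: {a: ⊤, b: ⊤, c: +, d: ⊤, e: ⊤, f: ⊤}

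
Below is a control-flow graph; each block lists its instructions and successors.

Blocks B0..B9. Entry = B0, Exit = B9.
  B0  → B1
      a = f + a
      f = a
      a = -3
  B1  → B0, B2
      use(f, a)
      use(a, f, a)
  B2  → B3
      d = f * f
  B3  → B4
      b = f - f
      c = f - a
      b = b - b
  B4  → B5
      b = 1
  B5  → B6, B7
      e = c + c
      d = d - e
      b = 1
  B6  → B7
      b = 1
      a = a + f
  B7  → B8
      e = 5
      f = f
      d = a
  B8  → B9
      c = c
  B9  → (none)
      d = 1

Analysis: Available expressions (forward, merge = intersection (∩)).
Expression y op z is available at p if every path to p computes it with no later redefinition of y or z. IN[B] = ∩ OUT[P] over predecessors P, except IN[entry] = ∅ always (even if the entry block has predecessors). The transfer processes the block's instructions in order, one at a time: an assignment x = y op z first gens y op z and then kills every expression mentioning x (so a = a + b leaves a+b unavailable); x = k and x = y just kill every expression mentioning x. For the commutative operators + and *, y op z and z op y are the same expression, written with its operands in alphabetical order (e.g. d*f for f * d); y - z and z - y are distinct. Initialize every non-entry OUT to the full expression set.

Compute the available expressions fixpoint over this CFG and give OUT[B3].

Fixpoint table:
  B0: | IN={} | OUT={}
  B1: | IN={} | OUT={}
  B2: | IN={} | OUT={f*f}
  B3: | IN={f*f} | OUT={f*f, f-a, f-f}
  B4: | IN={f*f, f-a, f-f} | OUT={f*f, f-a, f-f}
  B5: | IN={f*f, f-a, f-f} | OUT={c+c, f*f, f-a, f-f}
  B6: | IN={c+c, f*f, f-a, f-f} | OUT={c+c, f*f, f-f}
  B7: | IN={c+c, f*f, f-f} | OUT={c+c}
  B8: | IN={c+c} | OUT={}
  B9: | IN={} | OUT={}

Merge at B3: IN[B3] = OUT[B2] = {f*f}
Applying B3's transfer function to that IN value gives OUT[B3] (row B3 above).

Answer: {f*f, f-a, f-f}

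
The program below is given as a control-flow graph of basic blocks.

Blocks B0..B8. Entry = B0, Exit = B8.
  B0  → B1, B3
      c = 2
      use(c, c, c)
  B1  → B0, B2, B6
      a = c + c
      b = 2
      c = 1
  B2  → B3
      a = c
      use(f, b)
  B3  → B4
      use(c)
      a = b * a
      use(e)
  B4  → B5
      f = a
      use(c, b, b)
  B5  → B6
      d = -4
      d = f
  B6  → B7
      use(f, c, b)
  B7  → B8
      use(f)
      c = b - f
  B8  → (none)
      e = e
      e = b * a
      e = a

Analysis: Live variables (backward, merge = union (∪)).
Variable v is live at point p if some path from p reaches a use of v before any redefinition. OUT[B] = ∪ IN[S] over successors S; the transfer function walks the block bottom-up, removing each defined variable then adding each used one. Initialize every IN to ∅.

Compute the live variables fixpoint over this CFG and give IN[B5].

Per-block solution:
  B0:   IN={a, b, e, f}   OUT={a, b, c, e, f}
  B1:   IN={c, e, f}   OUT={a, b, c, e, f}
  B2:   IN={b, c, e, f}   OUT={a, b, c, e}
  B3:   IN={a, b, c, e}   OUT={a, b, c, e}
  B4:   IN={a, b, c, e}   OUT={a, b, c, e, f}
  B5:   IN={a, b, c, e, f}   OUT={a, b, c, e, f}
  B6:   IN={a, b, c, e, f}   OUT={a, b, e, f}
  B7:   IN={a, b, e, f}   OUT={a, b, e}
  B8:   IN={a, b, e}   OUT={}

Merge at B5: OUT[B5] = IN[B6] = {a, b, c, e, f}
Applying B5's transfer function to that OUT value gives IN[B5] (row B5 above).

Answer: {a, b, c, e, f}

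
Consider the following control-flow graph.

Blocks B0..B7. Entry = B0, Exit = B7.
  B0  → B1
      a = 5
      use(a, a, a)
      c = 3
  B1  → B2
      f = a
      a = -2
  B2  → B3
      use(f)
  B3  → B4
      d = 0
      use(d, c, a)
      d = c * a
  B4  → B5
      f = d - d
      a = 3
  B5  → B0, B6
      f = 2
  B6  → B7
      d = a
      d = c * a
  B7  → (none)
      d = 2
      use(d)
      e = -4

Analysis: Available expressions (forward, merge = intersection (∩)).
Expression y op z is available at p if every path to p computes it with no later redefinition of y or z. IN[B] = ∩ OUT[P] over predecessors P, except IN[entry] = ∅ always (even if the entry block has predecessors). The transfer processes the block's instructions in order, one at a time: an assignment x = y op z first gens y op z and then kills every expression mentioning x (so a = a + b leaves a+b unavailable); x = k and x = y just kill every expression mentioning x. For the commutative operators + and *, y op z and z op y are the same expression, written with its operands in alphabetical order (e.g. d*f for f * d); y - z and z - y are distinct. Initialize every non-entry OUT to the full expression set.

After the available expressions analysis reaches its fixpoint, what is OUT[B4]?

Per-block solution:
  B0: | IN={} | OUT={}
  B1: | IN={} | OUT={}
  B2: | IN={} | OUT={}
  B3: | IN={} | OUT={a*c}
  B4: | IN={a*c} | OUT={d-d}
  B5: | IN={d-d} | OUT={d-d}
  B6: | IN={d-d} | OUT={a*c}
  B7: | IN={a*c} | OUT={a*c}

Merge at B4: IN[B4] = OUT[B3] = {a*c}
Applying B4's transfer function to that IN value gives OUT[B4] (row B4 above).

Answer: {d-d}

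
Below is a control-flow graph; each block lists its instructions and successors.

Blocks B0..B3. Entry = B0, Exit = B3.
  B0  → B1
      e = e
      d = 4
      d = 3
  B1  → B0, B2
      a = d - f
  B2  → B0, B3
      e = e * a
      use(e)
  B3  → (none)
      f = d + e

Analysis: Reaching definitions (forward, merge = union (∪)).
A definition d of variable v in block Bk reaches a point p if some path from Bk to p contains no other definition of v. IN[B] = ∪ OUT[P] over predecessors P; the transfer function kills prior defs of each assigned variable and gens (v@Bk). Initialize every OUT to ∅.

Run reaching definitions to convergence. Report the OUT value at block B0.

Answer: {a@B1, d@B0, e@B0}

Working:
Converged values:
  B0: | IN={a@B1, d@B0, e@B0, e@B2} | OUT={a@B1, d@B0, e@B0}
  B1: | IN={a@B1, d@B0, e@B0} | OUT={a@B1, d@B0, e@B0}
  B2: | IN={a@B1, d@B0, e@B0} | OUT={a@B1, d@B0, e@B2}
  B3: | IN={a@B1, d@B0, e@B2} | OUT={a@B1, d@B0, e@B2, f@B3}

Merge at B0 (entry node, so the boundary value {} is joined with the incoming edge(s)): IN[B0] = {} ⊔ OUT[B1] ⊔ OUT[B2] = {a@B1, d@B0, e@B0, e@B2}
Applying B0's transfer function to that IN value gives OUT[B0] (row B0 above).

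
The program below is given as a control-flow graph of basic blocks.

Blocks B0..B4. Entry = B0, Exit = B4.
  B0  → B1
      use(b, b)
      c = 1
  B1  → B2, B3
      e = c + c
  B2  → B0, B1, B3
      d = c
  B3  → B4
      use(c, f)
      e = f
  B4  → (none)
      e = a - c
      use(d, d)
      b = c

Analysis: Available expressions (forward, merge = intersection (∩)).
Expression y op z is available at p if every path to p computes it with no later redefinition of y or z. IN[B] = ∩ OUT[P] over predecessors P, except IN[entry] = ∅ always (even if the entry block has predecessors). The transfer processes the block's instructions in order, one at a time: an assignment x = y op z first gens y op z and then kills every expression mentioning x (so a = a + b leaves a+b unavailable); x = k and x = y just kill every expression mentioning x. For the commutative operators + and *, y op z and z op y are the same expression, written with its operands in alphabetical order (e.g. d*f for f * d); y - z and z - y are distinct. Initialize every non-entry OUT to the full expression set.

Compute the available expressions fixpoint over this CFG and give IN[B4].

Answer: {c+c}

Trace:
Fixpoint table:
  B0: | IN={} | OUT={}
  B1: | IN={} | OUT={c+c}
  B2: | IN={c+c} | OUT={c+c}
  B3: | IN={c+c} | OUT={c+c}
  B4: | IN={c+c} | OUT={a-c, c+c}

Merge at B4: IN[B4] = OUT[B3] = {c+c}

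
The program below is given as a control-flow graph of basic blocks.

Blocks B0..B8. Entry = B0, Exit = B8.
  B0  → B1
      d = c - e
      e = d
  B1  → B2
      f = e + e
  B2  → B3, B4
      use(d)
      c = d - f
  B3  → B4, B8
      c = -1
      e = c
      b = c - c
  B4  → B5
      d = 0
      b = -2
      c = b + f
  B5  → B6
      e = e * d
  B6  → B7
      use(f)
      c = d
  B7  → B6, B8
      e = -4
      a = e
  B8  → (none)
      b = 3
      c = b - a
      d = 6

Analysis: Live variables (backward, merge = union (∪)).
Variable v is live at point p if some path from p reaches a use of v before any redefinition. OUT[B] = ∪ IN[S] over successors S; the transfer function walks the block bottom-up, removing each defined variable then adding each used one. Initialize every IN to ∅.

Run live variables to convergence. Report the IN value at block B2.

Answer: {a, d, e, f}

Trace:
Per-block solution:
  B0:   IN={a, c, e}   OUT={a, d, e}
  B1:   IN={a, d, e}   OUT={a, d, e, f}
  B2:   IN={a, d, e, f}   OUT={a, e, f}
  B3:   IN={a, f}   OUT={a, e, f}
  B4:   IN={e, f}   OUT={d, e, f}
  B5:   IN={d, e, f}   OUT={d, f}
  B6:   IN={d, f}   OUT={d, f}
  B7:   IN={d, f}   OUT={a, d, f}
  B8:   IN={a}   OUT={}

Merge at B2: OUT[B2] = IN[B3] ⊔ IN[B4] = {a, e, f}
Applying B2's transfer function to that OUT value gives IN[B2] (row B2 above).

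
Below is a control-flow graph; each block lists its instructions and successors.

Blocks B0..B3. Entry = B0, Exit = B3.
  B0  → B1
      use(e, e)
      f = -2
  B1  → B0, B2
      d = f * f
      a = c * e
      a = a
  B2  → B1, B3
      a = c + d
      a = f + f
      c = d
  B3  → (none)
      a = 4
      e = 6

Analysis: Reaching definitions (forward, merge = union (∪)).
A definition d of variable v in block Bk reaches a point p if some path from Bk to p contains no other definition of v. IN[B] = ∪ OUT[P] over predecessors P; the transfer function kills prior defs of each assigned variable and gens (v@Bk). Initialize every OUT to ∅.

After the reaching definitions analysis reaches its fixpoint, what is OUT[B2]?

Fixpoint table:
  B0: | IN={a@B1, c@B2, d@B1, f@B0} | OUT={a@B1, c@B2, d@B1, f@B0}
  B1: | IN={a@B1, a@B2, c@B2, d@B1, f@B0} | OUT={a@B1, c@B2, d@B1, f@B0}
  B2: | IN={a@B1, c@B2, d@B1, f@B0} | OUT={a@B2, c@B2, d@B1, f@B0}
  B3: | IN={a@B2, c@B2, d@B1, f@B0} | OUT={a@B3, c@B2, d@B1, e@B3, f@B0}

Merge at B2: IN[B2] = OUT[B1] = {a@B1, c@B2, d@B1, f@B0}
Applying B2's transfer function to that IN value gives OUT[B2] (row B2 above).

Answer: {a@B2, c@B2, d@B1, f@B0}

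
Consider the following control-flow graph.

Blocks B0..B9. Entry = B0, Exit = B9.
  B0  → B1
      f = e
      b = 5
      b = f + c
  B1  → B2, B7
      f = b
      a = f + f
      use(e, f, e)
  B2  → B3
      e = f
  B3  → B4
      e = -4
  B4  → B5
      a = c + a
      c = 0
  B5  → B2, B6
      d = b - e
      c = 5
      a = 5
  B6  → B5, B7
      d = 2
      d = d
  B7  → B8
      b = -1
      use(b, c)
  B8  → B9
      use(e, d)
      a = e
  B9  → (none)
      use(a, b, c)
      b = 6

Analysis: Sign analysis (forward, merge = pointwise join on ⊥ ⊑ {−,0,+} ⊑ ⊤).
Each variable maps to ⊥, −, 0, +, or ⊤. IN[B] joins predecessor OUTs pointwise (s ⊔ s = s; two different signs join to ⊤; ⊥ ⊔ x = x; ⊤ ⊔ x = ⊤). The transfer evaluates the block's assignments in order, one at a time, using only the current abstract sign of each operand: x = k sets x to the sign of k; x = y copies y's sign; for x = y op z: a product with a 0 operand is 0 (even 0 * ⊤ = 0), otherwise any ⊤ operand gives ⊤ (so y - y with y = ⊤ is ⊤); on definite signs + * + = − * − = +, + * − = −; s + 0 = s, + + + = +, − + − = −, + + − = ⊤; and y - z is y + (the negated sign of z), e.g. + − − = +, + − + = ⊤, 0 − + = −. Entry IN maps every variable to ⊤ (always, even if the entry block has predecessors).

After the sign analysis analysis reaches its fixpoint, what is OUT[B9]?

Answer: {a: ⊤, b: +, c: ⊤, d: ⊤, e: ⊤, f: ⊤}

Trace:
Fixpoint table:
  B0:  IN=(all ⊤)  OUT=(all ⊤)
  B1:  IN=(all ⊤)  OUT=(all ⊤)
  B2:  IN=(all ⊤)  OUT=(all ⊤)
  B3:  IN=(all ⊤)  OUT={e:-; rest ⊤}
  B4:  IN={e:-; rest ⊤}  OUT={c:0, e:-; rest ⊤}
  B5:  IN={e:-; rest ⊤}  OUT={a:+, c:+, e:-; rest ⊤}
  B6:  IN={a:+, c:+, e:-; rest ⊤}  OUT={a:+, c:+, d:+, e:-; rest ⊤}
  B7:  IN=(all ⊤)  OUT={b:-; rest ⊤}
  B8:  IN={b:-; rest ⊤}  OUT={b:-; rest ⊤}
  B9:  IN={b:-; rest ⊤}  OUT={b:+; rest ⊤}

Merge at B9: IN[B9] = OUT[B8] = {a: ⊤, b: -, c: ⊤, d: ⊤, e: ⊤, f: ⊤}
Applying B9's transfer function to that IN value gives OUT[B9] (row B9 above).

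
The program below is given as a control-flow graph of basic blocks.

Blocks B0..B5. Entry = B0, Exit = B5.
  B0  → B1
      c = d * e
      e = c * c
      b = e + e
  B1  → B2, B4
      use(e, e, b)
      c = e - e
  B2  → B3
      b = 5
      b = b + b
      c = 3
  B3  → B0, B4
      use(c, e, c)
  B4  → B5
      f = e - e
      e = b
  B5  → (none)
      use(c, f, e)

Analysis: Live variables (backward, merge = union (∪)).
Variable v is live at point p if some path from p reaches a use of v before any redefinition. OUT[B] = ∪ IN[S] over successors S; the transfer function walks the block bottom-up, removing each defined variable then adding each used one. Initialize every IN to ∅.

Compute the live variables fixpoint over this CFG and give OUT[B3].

Fixpoint table:
  B0: | IN={d, e} | OUT={b, d, e}
  B1: | IN={b, d, e} | OUT={b, c, d, e}
  B2: | IN={d, e} | OUT={b, c, d, e}
  B3: | IN={b, c, d, e} | OUT={b, c, d, e}
  B4: | IN={b, c, e} | OUT={c, e, f}
  B5: | IN={c, e, f} | OUT={}

Merge at B3: OUT[B3] = IN[B0] ⊔ IN[B4] = {b, c, d, e}

Answer: {b, c, d, e}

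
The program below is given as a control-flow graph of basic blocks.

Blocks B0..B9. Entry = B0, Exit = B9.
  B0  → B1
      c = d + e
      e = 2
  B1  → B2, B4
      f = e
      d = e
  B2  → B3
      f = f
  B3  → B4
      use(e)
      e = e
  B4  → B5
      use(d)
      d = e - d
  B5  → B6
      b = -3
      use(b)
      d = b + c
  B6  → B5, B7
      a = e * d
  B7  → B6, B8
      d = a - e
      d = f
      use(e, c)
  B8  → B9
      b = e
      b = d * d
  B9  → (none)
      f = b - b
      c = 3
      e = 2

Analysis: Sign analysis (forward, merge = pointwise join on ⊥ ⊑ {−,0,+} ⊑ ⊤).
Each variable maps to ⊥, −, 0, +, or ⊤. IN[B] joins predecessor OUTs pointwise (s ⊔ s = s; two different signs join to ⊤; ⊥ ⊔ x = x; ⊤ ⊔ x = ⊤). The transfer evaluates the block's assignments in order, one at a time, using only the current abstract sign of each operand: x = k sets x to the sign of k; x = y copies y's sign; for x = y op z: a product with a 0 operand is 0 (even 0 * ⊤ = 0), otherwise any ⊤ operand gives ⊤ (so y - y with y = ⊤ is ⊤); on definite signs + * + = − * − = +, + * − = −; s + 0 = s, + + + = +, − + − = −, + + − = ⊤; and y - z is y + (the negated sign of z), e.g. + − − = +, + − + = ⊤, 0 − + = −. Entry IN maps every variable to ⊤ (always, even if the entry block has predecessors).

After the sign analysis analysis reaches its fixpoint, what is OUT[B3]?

Converged values:
  B0:  IN=(all ⊤)  OUT={e:+; rest ⊤}
  B1:  IN={e:+; rest ⊤}  OUT={d:+, e:+, f:+; rest ⊤}
  B2:  IN={d:+, e:+, f:+; rest ⊤}  OUT={d:+, e:+, f:+; rest ⊤}
  B3:  IN={d:+, e:+, f:+; rest ⊤}  OUT={d:+, e:+, f:+; rest ⊤}
  B4:  IN={d:+, e:+, f:+; rest ⊤}  OUT={e:+, f:+; rest ⊤}
  B5:  IN={e:+, f:+; rest ⊤}  OUT={b:-, e:+, f:+; rest ⊤}
  B6:  IN={b:-, e:+, f:+; rest ⊤}  OUT={b:-, e:+, f:+; rest ⊤}
  B7:  IN={b:-, e:+, f:+; rest ⊤}  OUT={b:-, d:+, e:+, f:+; rest ⊤}
  B8:  IN={b:-, d:+, e:+, f:+; rest ⊤}  OUT={b:+, d:+, e:+, f:+; rest ⊤}
  B9:  IN={b:+, d:+, e:+, f:+; rest ⊤}  OUT={b:+, c:+, d:+, e:+; rest ⊤}

Merge at B3: IN[B3] = OUT[B2] = {a: ⊤, b: ⊤, c: ⊤, d: +, e: +, f: +}
Applying B3's transfer function to that IN value gives OUT[B3] (row B3 above).

Answer: {a: ⊤, b: ⊤, c: ⊤, d: +, e: +, f: +}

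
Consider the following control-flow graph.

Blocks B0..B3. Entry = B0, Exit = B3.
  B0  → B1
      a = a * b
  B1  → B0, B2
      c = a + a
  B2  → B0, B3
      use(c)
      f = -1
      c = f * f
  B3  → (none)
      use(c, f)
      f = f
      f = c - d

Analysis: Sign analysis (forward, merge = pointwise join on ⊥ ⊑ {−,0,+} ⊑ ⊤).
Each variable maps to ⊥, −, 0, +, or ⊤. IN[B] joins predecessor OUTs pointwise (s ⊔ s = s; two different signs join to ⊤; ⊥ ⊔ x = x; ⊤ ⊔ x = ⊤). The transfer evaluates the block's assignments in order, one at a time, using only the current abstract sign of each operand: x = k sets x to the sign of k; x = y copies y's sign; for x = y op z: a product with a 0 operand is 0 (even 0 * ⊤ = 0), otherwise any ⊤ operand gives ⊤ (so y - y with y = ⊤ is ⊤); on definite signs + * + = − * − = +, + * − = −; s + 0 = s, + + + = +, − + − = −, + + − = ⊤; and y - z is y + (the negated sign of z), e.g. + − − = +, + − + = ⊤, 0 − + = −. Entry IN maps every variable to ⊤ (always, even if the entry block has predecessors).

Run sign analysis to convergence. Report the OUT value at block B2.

Per-block solution:
  B0: | IN=(all ⊤) | OUT=(all ⊤)
  B1: | IN=(all ⊤) | OUT=(all ⊤)
  B2: | IN=(all ⊤) | OUT={c:+, f:-; rest ⊤}
  B3: | IN={c:+, f:-; rest ⊤} | OUT={c:+; rest ⊤}

Merge at B2: IN[B2] = OUT[B1] = {a: ⊤, b: ⊤, c: ⊤, d: ⊤, e: ⊤, f: ⊤}
Applying B2's transfer function to that IN value gives OUT[B2] (row B2 above).

Answer: {a: ⊤, b: ⊤, c: +, d: ⊤, e: ⊤, f: -}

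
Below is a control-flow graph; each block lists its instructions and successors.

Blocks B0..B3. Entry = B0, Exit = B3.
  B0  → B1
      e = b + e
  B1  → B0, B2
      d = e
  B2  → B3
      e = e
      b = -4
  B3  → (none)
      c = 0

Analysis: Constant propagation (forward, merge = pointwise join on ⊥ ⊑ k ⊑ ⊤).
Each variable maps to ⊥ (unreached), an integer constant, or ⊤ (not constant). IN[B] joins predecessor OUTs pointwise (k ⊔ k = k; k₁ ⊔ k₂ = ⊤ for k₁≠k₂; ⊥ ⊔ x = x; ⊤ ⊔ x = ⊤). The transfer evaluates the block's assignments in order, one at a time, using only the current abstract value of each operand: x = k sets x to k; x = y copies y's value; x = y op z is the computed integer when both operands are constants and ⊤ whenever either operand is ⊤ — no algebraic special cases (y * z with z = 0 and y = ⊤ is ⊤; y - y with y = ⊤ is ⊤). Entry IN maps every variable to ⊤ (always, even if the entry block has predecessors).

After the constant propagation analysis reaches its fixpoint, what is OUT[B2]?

Answer: {a: ⊤, b: -4, c: ⊤, d: ⊤, e: ⊤, f: ⊤}

Trace:
Per-block solution:
  B0:  IN=(all ⊤)  OUT=(all ⊤)
  B1:  IN=(all ⊤)  OUT=(all ⊤)
  B2:  IN=(all ⊤)  OUT={b:-4; rest ⊤}
  B3:  IN={b:-4; rest ⊤}  OUT={b:-4, c:0; rest ⊤}

Merge at B2: IN[B2] = OUT[B1] = {a: ⊤, b: ⊤, c: ⊤, d: ⊤, e: ⊤, f: ⊤}
Applying B2's transfer function to that IN value gives OUT[B2] (row B2 above).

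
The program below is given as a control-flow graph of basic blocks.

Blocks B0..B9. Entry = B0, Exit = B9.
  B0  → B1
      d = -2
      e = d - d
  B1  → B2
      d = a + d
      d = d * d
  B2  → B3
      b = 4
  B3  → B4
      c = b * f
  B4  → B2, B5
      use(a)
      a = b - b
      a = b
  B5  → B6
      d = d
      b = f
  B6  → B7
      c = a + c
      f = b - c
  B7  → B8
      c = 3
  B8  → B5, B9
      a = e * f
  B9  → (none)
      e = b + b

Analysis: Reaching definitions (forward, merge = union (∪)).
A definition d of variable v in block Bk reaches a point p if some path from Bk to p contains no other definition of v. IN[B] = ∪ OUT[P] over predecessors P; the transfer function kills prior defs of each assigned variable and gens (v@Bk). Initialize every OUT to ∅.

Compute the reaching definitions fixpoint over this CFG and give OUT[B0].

Per-block solution:
  B0:  IN={}  OUT={d@B0, e@B0}
  B1:  IN={d@B0, e@B0}  OUT={d@B1, e@B0}
  B2:  IN={a@B4, b@B2, c@B3, d@B1, e@B0}  OUT={a@B4, b@B2, c@B3, d@B1, e@B0}
  B3:  IN={a@B4, b@B2, c@B3, d@B1, e@B0}  OUT={a@B4, b@B2, c@B3, d@B1, e@B0}
  B4:  IN={a@B4, b@B2, c@B3, d@B1, e@B0}  OUT={a@B4, b@B2, c@B3, d@B1, e@B0}
  B5:  IN={a@B4, a@B8, b@B2, b@B5, c@B3, c@B7, d@B1, d@B5, e@B0, f@B6}  OUT={a@B4, a@B8, b@B5, c@B3, c@B7, d@B5, e@B0, f@B6}
  B6:  IN={a@B4, a@B8, b@B5, c@B3, c@B7, d@B5, e@B0, f@B6}  OUT={a@B4, a@B8, b@B5, c@B6, d@B5, e@B0, f@B6}
  B7:  IN={a@B4, a@B8, b@B5, c@B6, d@B5, e@B0, f@B6}  OUT={a@B4, a@B8, b@B5, c@B7, d@B5, e@B0, f@B6}
  B8:  IN={a@B4, a@B8, b@B5, c@B7, d@B5, e@B0, f@B6}  OUT={a@B8, b@B5, c@B7, d@B5, e@B0, f@B6}
  B9:  IN={a@B8, b@B5, c@B7, d@B5, e@B0, f@B6}  OUT={a@B8, b@B5, c@B7, d@B5, e@B9, f@B6}

B0 is the boundary node: IN[B0] = {}
Applying B0's transfer function to that IN value gives OUT[B0] (row B0 above).

Answer: {d@B0, e@B0}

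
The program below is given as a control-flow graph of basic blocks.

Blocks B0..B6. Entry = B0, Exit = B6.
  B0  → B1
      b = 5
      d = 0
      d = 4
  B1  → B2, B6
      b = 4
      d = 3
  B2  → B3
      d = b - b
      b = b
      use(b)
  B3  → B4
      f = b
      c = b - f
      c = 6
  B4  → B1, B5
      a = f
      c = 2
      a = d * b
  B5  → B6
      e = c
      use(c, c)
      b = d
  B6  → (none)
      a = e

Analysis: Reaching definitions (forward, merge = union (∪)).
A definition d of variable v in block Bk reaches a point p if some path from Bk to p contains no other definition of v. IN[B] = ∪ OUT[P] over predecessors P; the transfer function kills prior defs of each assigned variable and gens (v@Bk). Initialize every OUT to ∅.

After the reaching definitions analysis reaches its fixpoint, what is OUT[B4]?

Answer: {a@B4, b@B2, c@B4, d@B2, f@B3}

Derivation:
Converged values:
  B0:   IN={}   OUT={b@B0, d@B0}
  B1:   IN={a@B4, b@B0, b@B2, c@B4, d@B0, d@B2, f@B3}   OUT={a@B4, b@B1, c@B4, d@B1, f@B3}
  B2:   IN={a@B4, b@B1, c@B4, d@B1, f@B3}   OUT={a@B4, b@B2, c@B4, d@B2, f@B3}
  B3:   IN={a@B4, b@B2, c@B4, d@B2, f@B3}   OUT={a@B4, b@B2, c@B3, d@B2, f@B3}
  B4:   IN={a@B4, b@B2, c@B3, d@B2, f@B3}   OUT={a@B4, b@B2, c@B4, d@B2, f@B3}
  B5:   IN={a@B4, b@B2, c@B4, d@B2, f@B3}   OUT={a@B4, b@B5, c@B4, d@B2, e@B5, f@B3}
  B6:   IN={a@B4, b@B1, b@B5, c@B4, d@B1, d@B2, e@B5, f@B3}   OUT={a@B6, b@B1, b@B5, c@B4, d@B1, d@B2, e@B5, f@B3}

Merge at B4: IN[B4] = OUT[B3] = {a@B4, b@B2, c@B3, d@B2, f@B3}
Applying B4's transfer function to that IN value gives OUT[B4] (row B4 above).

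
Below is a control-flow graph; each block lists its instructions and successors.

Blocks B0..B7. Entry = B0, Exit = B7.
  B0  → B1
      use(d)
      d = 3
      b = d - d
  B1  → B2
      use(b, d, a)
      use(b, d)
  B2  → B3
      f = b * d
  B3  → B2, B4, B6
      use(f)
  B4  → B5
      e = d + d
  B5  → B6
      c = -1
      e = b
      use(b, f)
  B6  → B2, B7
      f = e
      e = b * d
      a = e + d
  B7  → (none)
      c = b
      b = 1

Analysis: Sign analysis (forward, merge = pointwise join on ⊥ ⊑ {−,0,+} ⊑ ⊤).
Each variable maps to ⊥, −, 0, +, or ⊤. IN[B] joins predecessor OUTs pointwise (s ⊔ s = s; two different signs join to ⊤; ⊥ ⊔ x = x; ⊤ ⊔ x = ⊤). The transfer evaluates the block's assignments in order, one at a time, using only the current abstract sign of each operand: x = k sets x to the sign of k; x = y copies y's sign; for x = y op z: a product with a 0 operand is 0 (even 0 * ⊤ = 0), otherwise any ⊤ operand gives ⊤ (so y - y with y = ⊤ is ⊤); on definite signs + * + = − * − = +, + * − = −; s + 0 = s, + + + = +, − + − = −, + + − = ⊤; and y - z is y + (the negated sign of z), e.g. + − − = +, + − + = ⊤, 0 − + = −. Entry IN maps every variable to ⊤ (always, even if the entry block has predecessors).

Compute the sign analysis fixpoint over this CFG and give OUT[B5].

Per-block solution:
  B0: | IN=(all ⊤) | OUT={d:+; rest ⊤}
  B1: | IN={d:+; rest ⊤} | OUT={d:+; rest ⊤}
  B2: | IN={d:+; rest ⊤} | OUT={d:+; rest ⊤}
  B3: | IN={d:+; rest ⊤} | OUT={d:+; rest ⊤}
  B4: | IN={d:+; rest ⊤} | OUT={d:+, e:+; rest ⊤}
  B5: | IN={d:+, e:+; rest ⊤} | OUT={c:-, d:+; rest ⊤}
  B6: | IN={d:+; rest ⊤} | OUT={d:+; rest ⊤}
  B7: | IN={d:+; rest ⊤} | OUT={b:+, d:+; rest ⊤}

Merge at B5: IN[B5] = OUT[B4] = {a: ⊤, b: ⊤, c: ⊤, d: +, e: +, f: ⊤}
Applying B5's transfer function to that IN value gives OUT[B5] (row B5 above).

Answer: {a: ⊤, b: ⊤, c: -, d: +, e: ⊤, f: ⊤}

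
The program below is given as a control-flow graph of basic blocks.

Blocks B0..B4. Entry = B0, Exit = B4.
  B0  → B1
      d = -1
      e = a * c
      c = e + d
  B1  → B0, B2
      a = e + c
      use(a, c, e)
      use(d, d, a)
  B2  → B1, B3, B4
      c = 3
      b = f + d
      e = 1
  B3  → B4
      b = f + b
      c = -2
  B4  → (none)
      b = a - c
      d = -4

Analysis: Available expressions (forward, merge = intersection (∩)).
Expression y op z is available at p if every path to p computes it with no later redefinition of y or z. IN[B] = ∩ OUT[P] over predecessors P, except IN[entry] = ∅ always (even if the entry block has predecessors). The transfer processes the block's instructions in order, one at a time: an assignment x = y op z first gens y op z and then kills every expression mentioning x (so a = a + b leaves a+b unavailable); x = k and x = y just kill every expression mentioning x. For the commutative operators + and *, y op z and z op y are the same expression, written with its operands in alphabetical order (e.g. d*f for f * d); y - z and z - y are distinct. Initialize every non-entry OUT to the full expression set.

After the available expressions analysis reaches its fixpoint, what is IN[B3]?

Fixpoint table:
  B0:  IN={}  OUT={d+e}
  B1:  IN={}  OUT={c+e}
  B2:  IN={c+e}  OUT={d+f}
  B3:  IN={d+f}  OUT={d+f}
  B4:  IN={d+f}  OUT={a-c}

Merge at B3: IN[B3] = OUT[B2] = {d+f}

Answer: {d+f}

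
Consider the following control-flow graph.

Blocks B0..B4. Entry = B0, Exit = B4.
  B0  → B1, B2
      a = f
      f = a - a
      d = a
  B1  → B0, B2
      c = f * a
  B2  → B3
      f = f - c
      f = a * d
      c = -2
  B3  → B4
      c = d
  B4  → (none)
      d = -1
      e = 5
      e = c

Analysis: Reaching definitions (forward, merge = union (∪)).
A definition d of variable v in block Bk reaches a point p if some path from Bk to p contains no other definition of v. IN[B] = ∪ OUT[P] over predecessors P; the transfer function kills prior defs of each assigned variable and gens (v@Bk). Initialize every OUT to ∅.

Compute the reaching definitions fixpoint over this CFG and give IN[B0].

Answer: {a@B0, c@B1, d@B0, f@B0}

Trace:
Per-block solution:
  B0: | IN={a@B0, c@B1, d@B0, f@B0} | OUT={a@B0, c@B1, d@B0, f@B0}
  B1: | IN={a@B0, c@B1, d@B0, f@B0} | OUT={a@B0, c@B1, d@B0, f@B0}
  B2: | IN={a@B0, c@B1, d@B0, f@B0} | OUT={a@B0, c@B2, d@B0, f@B2}
  B3: | IN={a@B0, c@B2, d@B0, f@B2} | OUT={a@B0, c@B3, d@B0, f@B2}
  B4: | IN={a@B0, c@B3, d@B0, f@B2} | OUT={a@B0, c@B3, d@B4, e@B4, f@B2}

Merge at B0 (entry node, so the boundary value {} is joined with the incoming edge(s)): IN[B0] = {} ⊔ OUT[B1] = {a@B0, c@B1, d@B0, f@B0}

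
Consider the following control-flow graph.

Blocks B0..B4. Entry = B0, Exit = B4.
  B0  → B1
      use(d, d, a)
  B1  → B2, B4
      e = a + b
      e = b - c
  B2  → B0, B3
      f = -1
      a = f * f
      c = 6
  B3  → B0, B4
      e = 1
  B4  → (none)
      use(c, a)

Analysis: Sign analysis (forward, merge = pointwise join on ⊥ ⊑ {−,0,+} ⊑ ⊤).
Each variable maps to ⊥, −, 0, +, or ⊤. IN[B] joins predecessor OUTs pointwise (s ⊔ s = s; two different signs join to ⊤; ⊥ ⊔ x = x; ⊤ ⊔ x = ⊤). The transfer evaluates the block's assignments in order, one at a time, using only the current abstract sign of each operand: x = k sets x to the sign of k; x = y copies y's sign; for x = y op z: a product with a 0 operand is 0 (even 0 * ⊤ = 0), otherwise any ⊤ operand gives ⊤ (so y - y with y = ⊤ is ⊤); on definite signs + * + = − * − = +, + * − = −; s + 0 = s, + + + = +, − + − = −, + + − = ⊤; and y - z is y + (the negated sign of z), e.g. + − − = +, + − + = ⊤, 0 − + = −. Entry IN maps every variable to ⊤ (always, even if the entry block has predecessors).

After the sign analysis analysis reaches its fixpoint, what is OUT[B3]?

Answer: {a: +, b: ⊤, c: +, d: ⊤, e: +, f: -}

Working:
Converged values:
  B0:  IN=(all ⊤)  OUT=(all ⊤)
  B1:  IN=(all ⊤)  OUT=(all ⊤)
  B2:  IN=(all ⊤)  OUT={a:+, c:+, f:-; rest ⊤}
  B3:  IN={a:+, c:+, f:-; rest ⊤}  OUT={a:+, c:+, e:+, f:-; rest ⊤}
  B4:  IN=(all ⊤)  OUT=(all ⊤)

Merge at B3: IN[B3] = OUT[B2] = {a: +, b: ⊤, c: +, d: ⊤, e: ⊤, f: -}
Applying B3's transfer function to that IN value gives OUT[B3] (row B3 above).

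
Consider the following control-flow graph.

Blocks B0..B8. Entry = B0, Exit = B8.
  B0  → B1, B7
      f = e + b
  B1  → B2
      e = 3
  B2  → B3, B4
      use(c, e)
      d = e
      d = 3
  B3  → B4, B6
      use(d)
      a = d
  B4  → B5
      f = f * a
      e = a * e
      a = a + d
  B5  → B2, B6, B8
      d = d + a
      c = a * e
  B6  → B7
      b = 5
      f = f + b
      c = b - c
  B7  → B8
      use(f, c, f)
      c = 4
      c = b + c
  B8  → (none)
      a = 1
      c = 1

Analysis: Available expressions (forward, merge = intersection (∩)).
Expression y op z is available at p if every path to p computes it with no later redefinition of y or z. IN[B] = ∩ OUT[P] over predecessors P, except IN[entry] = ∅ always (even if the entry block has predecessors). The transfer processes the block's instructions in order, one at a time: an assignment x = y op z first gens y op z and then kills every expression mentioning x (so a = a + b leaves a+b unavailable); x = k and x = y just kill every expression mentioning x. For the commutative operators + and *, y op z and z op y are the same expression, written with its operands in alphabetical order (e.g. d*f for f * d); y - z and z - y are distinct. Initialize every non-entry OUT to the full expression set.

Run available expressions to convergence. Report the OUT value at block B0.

Converged values:
  B0:  IN={}  OUT={b+e}
  B1:  IN={b+e}  OUT={}
  B2:  IN={}  OUT={}
  B3:  IN={}  OUT={}
  B4:  IN={}  OUT={}
  B5:  IN={}  OUT={a*e}
  B6:  IN={}  OUT={}
  B7:  IN={}  OUT={}
  B8:  IN={}  OUT={}

B0 is the boundary node: IN[B0] = {}
Applying B0's transfer function to that IN value gives OUT[B0] (row B0 above).

Answer: {b+e}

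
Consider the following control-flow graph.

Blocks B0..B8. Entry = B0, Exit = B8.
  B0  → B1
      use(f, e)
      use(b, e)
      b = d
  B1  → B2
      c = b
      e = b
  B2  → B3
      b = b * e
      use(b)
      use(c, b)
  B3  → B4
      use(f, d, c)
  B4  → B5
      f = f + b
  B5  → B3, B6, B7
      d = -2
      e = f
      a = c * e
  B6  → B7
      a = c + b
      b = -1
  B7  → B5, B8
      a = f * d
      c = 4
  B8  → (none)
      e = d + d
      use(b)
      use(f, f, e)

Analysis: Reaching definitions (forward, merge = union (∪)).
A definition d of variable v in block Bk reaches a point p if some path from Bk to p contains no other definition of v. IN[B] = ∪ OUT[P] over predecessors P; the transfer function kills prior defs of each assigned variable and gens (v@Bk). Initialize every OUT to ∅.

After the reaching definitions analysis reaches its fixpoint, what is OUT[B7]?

Fixpoint table:
  B0: | IN={} | OUT={b@B0}
  B1: | IN={b@B0} | OUT={b@B0, c@B1, e@B1}
  B2: | IN={b@B0, c@B1, e@B1} | OUT={b@B2, c@B1, e@B1}
  B3: | IN={a@B5, b@B2, b@B6, c@B1, c@B7, d@B5, e@B1, e@B5, f@B4} | OUT={a@B5, b@B2, b@B6, c@B1, c@B7, d@B5, e@B1, e@B5, f@B4}
  B4: | IN={a@B5, b@B2, b@B6, c@B1, c@B7, d@B5, e@B1, e@B5, f@B4} | OUT={a@B5, b@B2, b@B6, c@B1, c@B7, d@B5, e@B1, e@B5, f@B4}
  B5: | IN={a@B5, a@B7, b@B2, b@B6, c@B1, c@B7, d@B5, e@B1, e@B5, f@B4} | OUT={a@B5, b@B2, b@B6, c@B1, c@B7, d@B5, e@B5, f@B4}
  B6: | IN={a@B5, b@B2, b@B6, c@B1, c@B7, d@B5, e@B5, f@B4} | OUT={a@B6, b@B6, c@B1, c@B7, d@B5, e@B5, f@B4}
  B7: | IN={a@B5, a@B6, b@B2, b@B6, c@B1, c@B7, d@B5, e@B5, f@B4} | OUT={a@B7, b@B2, b@B6, c@B7, d@B5, e@B5, f@B4}
  B8: | IN={a@B7, b@B2, b@B6, c@B7, d@B5, e@B5, f@B4} | OUT={a@B7, b@B2, b@B6, c@B7, d@B5, e@B8, f@B4}

Merge at B7: IN[B7] = OUT[B5] ⊔ OUT[B6] = {a@B5, a@B6, b@B2, b@B6, c@B1, c@B7, d@B5, e@B5, f@B4}
Applying B7's transfer function to that IN value gives OUT[B7] (row B7 above).

Answer: {a@B7, b@B2, b@B6, c@B7, d@B5, e@B5, f@B4}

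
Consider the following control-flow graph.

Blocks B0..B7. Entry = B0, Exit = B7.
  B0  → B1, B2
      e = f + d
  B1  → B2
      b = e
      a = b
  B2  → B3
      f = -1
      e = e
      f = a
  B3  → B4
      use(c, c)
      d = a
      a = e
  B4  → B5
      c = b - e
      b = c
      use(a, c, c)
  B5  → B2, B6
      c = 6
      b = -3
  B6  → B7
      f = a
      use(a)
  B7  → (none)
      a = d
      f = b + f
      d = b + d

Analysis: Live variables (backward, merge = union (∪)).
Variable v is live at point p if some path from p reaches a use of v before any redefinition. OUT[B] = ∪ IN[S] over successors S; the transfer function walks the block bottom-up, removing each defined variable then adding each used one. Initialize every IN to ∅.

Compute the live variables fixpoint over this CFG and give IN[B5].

Per-block solution:
  B0:  IN={a, b, c, d, f}  OUT={a, b, c, e}
  B1:  IN={c, e}  OUT={a, b, c, e}
  B2:  IN={a, b, c, e}  OUT={a, b, c, e}
  B3:  IN={a, b, c, e}  OUT={a, b, d, e}
  B4:  IN={a, b, d, e}  OUT={a, d, e}
  B5:  IN={a, d, e}  OUT={a, b, c, d, e}
  B6:  IN={a, b, d}  OUT={b, d, f}
  B7:  IN={b, d, f}  OUT={}

Merge at B5: OUT[B5] = IN[B2] ⊔ IN[B6] = {a, b, c, d, e}
Applying B5's transfer function to that OUT value gives IN[B5] (row B5 above).

Answer: {a, d, e}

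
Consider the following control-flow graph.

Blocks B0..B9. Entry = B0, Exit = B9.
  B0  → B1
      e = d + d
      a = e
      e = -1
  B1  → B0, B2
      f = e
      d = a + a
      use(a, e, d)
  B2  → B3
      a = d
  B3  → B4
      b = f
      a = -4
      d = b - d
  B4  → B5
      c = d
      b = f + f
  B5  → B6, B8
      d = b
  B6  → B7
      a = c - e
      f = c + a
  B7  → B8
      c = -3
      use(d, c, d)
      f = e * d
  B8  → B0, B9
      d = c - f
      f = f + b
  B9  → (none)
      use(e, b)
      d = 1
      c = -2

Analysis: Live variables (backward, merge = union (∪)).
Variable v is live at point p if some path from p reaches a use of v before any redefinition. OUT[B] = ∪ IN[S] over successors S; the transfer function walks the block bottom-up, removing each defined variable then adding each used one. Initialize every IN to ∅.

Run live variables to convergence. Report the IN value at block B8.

Converged values:
  B0:   IN={d}   OUT={a, e}
  B1:   IN={a, e}   OUT={d, e, f}
  B2:   IN={d, e, f}   OUT={d, e, f}
  B3:   IN={d, e, f}   OUT={d, e, f}
  B4:   IN={d, e, f}   OUT={b, c, e, f}
  B5:   IN={b, c, e, f}   OUT={b, c, d, e, f}
  B6:   IN={b, c, d, e}   OUT={b, d, e}
  B7:   IN={b, d, e}   OUT={b, c, e, f}
  B8:   IN={b, c, e, f}   OUT={b, d, e}
  B9:   IN={b, e}   OUT={}

Merge at B8: OUT[B8] = IN[B0] ⊔ IN[B9] = {b, d, e}
Applying B8's transfer function to that OUT value gives IN[B8] (row B8 above).

Answer: {b, c, e, f}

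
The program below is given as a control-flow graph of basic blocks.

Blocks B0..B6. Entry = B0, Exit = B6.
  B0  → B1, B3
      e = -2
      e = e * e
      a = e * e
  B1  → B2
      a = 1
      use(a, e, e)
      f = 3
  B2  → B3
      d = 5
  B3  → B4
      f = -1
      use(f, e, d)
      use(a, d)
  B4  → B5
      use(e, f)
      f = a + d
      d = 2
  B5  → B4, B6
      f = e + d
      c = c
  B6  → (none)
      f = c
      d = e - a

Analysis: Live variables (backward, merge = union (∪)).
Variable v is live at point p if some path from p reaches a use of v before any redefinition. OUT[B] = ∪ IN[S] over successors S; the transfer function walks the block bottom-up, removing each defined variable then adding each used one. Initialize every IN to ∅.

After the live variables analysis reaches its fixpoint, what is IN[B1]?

Answer: {c, e}

Working:
Per-block solution:
  B0: | IN={c, d} | OUT={a, c, d, e}
  B1: | IN={c, e} | OUT={a, c, e}
  B2: | IN={a, c, e} | OUT={a, c, d, e}
  B3: | IN={a, c, d, e} | OUT={a, c, d, e, f}
  B4: | IN={a, c, d, e, f} | OUT={a, c, d, e}
  B5: | IN={a, c, d, e} | OUT={a, c, d, e, f}
  B6: | IN={a, c, e} | OUT={}

Merge at B1: OUT[B1] = IN[B2] = {a, c, e}
Applying B1's transfer function to that OUT value gives IN[B1] (row B1 above).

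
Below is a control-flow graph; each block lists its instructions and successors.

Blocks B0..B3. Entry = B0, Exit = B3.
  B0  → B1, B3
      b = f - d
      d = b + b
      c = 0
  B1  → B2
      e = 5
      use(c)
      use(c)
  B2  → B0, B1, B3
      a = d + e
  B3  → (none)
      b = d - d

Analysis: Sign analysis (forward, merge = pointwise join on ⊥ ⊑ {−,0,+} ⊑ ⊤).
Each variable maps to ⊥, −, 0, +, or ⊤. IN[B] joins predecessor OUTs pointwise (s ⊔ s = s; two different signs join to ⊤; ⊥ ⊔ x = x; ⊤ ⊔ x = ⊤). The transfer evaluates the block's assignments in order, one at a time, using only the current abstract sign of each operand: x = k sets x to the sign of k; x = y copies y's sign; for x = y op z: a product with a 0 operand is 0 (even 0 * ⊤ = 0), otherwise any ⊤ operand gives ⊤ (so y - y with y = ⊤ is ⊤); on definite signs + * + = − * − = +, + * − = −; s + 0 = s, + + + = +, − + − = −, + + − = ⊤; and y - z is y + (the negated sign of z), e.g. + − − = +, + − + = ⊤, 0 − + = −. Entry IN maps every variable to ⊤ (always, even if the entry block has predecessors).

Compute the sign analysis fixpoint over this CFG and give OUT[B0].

Fixpoint table:
  B0:   IN=(all ⊤)   OUT={c:0; rest ⊤}
  B1:   IN={c:0; rest ⊤}   OUT={c:0, e:+; rest ⊤}
  B2:   IN={c:0, e:+; rest ⊤}   OUT={c:0, e:+; rest ⊤}
  B3:   IN={c:0; rest ⊤}   OUT={c:0; rest ⊤}

Merge at B0 (entry node, so the boundary value (all ⊤) is joined with the incoming edge(s)): IN[B0] = (all ⊤) ⊔ OUT[B2] = {a: ⊤, b: ⊤, c: ⊤, d: ⊤, e: ⊤, f: ⊤}
Applying B0's transfer function to that IN value gives OUT[B0] (row B0 above).

Answer: {a: ⊤, b: ⊤, c: 0, d: ⊤, e: ⊤, f: ⊤}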